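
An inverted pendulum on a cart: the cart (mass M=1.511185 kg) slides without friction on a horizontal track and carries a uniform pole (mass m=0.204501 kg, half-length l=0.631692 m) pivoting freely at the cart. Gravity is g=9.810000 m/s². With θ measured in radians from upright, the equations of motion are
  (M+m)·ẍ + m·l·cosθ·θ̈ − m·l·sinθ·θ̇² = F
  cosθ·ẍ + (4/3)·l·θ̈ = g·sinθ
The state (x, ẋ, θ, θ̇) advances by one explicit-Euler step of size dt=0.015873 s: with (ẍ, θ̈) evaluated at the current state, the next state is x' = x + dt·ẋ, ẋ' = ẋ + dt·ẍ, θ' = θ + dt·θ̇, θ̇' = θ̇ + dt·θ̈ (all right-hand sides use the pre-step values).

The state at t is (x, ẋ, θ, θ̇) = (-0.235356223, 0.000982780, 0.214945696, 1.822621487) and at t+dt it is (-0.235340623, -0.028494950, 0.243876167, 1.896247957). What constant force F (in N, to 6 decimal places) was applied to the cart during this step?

F = -2.692314 N

ẍ = (ẋ'−ẋ)/dt = (-0.028494950−0.000982780)/0.015873 = -1.857099
θ̈ = (θ̇'−θ̇)/dt = (1.896247957−1.822621487)/0.015873 = 4.638472
sinθ=0.213294, cosθ=0.976988
F = (M+m)·ẍ + m·l·cosθ·θ̈ − m·l·sinθ·θ̇² = -3.186198 + 0.585417 − 0.091532 = -2.692314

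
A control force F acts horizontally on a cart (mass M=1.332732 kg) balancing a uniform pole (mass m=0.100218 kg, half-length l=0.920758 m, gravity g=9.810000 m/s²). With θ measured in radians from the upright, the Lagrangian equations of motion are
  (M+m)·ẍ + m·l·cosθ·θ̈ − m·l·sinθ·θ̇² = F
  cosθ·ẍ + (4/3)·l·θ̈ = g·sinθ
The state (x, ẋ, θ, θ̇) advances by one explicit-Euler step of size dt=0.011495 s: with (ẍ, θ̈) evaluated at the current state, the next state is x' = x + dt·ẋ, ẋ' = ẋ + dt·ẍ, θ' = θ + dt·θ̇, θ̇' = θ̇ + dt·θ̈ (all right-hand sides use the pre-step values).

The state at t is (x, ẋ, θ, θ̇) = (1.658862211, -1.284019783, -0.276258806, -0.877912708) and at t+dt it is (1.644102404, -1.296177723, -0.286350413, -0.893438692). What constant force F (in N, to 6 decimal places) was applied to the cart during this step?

ẍ = (ẋ'−ẋ)/dt = (-1.296177723−-1.284019783)/0.011495 = -1.057672
θ̈ = (θ̇'−θ̇)/dt = (-0.893438692−-0.877912708)/0.011495 = -1.350673
sinθ=-0.272758, cosθ=0.962083
F = (M+m)·ẍ + m·l·cosθ·θ̈ − m·l·sinθ·θ̇² = -1.515591 + -0.119910 − -0.019399 = -1.616102

F = -1.616102 N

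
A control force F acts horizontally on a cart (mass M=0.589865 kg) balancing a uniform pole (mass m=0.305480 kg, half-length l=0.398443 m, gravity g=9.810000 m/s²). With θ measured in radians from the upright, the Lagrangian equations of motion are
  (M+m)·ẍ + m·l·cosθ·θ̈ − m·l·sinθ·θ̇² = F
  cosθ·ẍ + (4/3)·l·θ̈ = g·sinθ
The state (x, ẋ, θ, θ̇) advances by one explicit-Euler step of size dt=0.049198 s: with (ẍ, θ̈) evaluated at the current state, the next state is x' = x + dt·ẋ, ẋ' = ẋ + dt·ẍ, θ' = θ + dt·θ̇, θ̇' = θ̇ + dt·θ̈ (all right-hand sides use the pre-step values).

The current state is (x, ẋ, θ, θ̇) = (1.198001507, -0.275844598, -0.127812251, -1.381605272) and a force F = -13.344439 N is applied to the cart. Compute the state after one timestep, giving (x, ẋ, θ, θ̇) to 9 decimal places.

sinθ=-0.127464546, cosθ=0.991843128
temp = (F + m·l·θ̇²·sinθ)/(M+m) = (-13.344439 + -0.029614633)/0.895345 = -14.937318724
θ̈ = (g·sinθ − cosθ·temp)/(l·(4/3 − m·cos²θ/(M+m))) = 34.123979896
ẍ = temp − m·l·θ̈·cosθ/(M+m) = -19.538414107
Euler: x'=1.198001507+0.049198·-0.275844598=1.184430504, ẋ'=-0.275844598+0.049198·-19.538414107=-1.237095495
       θ'=-0.127812251+0.049198·-1.381605272=-0.195784467, θ̇'=-1.381605272+0.049198·34.123979896=0.297226291

(1.184430504, -1.237095495, -0.195784467, 0.297226291)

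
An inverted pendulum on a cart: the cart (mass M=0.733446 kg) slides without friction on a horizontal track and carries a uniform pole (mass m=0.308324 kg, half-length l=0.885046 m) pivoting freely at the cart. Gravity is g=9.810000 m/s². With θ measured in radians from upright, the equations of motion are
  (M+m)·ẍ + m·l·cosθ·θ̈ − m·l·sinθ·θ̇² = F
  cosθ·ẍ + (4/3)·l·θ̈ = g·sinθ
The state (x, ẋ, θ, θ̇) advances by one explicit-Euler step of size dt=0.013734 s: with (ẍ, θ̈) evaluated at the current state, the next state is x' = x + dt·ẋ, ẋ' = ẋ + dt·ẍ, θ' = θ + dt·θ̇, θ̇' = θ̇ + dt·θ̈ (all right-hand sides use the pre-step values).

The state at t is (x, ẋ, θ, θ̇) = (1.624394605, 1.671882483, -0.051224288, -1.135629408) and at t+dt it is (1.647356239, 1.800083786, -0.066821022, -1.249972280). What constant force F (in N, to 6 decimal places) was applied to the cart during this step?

F = 7.473619 N

ẍ = (ẋ'−ẋ)/dt = (1.800083786−1.671882483)/0.013734 = 9.334593
θ̈ = (θ̇'−θ̇)/dt = (-1.249972280−-1.135629408)/0.013734 = -8.325533
sinθ=-0.051202, cosθ=0.998688
F = (M+m)·ẍ + m·l·cosθ·θ̈ − m·l·sinθ·θ̇² = 9.724499 + -2.268899 − -0.018019 = 7.473619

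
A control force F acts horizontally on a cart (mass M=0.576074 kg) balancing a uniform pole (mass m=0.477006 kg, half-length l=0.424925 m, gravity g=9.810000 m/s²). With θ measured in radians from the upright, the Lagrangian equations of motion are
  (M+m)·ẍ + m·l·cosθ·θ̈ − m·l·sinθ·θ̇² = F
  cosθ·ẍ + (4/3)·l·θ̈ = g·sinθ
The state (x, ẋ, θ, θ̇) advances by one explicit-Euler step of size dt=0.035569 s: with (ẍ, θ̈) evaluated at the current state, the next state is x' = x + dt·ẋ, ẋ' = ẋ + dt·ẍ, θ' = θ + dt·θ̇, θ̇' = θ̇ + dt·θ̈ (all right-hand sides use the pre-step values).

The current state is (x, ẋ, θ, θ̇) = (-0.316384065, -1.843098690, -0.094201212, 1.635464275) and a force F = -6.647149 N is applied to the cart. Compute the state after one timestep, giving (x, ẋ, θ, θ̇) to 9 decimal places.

(-0.381941242, -2.167450034, -0.036029383, 2.147481810)

sinθ=-0.094061952, cosθ=0.995566346
temp = (F + m·l·θ̇²·sinθ)/(M+m) = (-6.647149 + -0.050995545)/1.053080 = -6.360527733
θ̈ = (g·sinθ − cosθ·temp)/(l·(4/3 − m·cos²θ/(M+m))) = 14.395050033
ẍ = temp − m·l·θ̈·cosθ/(M+m) = -9.118933462
Euler: x'=-0.316384065+0.035569·-1.843098690=-0.381941242, ẋ'=-1.843098690+0.035569·-9.118933462=-2.167450034
       θ'=-0.094201212+0.035569·1.635464275=-0.036029383, θ̇'=1.635464275+0.035569·14.395050033=2.147481810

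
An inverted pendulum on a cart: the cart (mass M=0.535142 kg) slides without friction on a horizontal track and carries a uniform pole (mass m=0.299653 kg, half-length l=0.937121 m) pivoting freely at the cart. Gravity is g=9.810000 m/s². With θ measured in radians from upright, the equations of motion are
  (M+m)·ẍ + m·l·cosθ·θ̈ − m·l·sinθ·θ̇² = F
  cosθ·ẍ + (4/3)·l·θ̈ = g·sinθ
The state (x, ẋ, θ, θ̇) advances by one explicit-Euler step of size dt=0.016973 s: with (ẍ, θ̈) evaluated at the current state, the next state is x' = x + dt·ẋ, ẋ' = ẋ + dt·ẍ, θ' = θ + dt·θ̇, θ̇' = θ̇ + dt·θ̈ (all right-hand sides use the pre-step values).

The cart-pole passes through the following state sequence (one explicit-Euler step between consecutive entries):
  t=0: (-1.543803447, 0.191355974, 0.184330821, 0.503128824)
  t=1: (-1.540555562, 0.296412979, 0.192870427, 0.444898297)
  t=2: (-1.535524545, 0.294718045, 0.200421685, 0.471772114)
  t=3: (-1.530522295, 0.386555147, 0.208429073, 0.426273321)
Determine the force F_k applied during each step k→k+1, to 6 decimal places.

F_0 = 4.206985 N
F_1 = 0.342355 N
F_2 = 3.766756 N

step 0→1:
  ẍ = (ẋ'−ẋ)/dt = (0.296412979−0.191355974)/0.016973 = 6.189654
  θ̈ = (θ̇'−θ̇)/dt = (0.444898297−0.503128824)/0.016973 = -3.430774
  sinθ=0.183289, cosθ=0.983059
  F = (M+m)·ẍ + m·l·cosθ·θ̈ − m·l·sinθ·θ̇² = 5.167093 + -0.947079 − 0.013029 = 4.206985
step 1→2:
  ẍ = (ẋ'−ẋ)/dt = (0.294718045−0.296412979)/0.016973 = -0.099861
  θ̈ = (θ̇'−θ̇)/dt = (0.471772114−0.444898297)/0.016973 = 1.583327
  sinθ=0.191677, cosθ=0.981458
  F = (M+m)·ẍ + m·l·cosθ·θ̈ − m·l·sinθ·θ̇² = -0.083363 + 0.436372 − 0.010654 = 0.342355
step 2→3:
  ẍ = (ẋ'−ẋ)/dt = (0.386555147−0.294718045)/0.016973 = 5.410776
  θ̈ = (θ̇'−θ̇)/dt = (0.426273321−0.471772114)/0.016973 = -2.680657
  sinθ=0.199083, cosθ=0.979983
  F = (M+m)·ẍ + m·l·cosθ·θ̈ − m·l·sinθ·θ̇² = 4.516889 + -0.737690 − 0.012443 = 3.766756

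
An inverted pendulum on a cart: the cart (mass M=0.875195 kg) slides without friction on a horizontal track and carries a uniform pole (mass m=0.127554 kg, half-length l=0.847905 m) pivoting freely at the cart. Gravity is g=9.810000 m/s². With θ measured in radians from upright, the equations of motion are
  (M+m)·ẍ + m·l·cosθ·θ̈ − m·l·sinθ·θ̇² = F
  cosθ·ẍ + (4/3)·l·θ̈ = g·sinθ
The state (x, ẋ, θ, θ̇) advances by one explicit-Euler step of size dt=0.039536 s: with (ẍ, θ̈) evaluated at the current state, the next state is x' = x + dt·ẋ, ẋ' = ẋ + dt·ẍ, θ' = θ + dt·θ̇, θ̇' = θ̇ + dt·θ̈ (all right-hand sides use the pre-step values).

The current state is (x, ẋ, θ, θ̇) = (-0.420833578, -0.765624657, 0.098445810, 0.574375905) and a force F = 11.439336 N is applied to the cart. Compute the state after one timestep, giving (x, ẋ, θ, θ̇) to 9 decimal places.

sinθ=0.098286871, cosθ=0.995158124
temp = (F + m·l·θ̇²·sinθ)/(M+m) = (11.439336 + 0.003506947)/1.002749 = 11.411472808
θ̈ = (g·sinθ − cosθ·temp)/(l·(4/3 − m·cos²θ/(M+m))) = -10.151191102
ẍ = temp − m·l·θ̈·cosθ/(M+m) = 12.501050336
Euler: x'=-0.420833578+0.039536·-0.765624657=-0.451103314, ẋ'=-0.765624657+0.039536·12.501050336=-0.271383131
       θ'=0.098445810+0.039536·0.574375905=0.121154336, θ̇'=0.574375905+0.039536·-10.151191102=0.173038414

(-0.451103314, -0.271383131, 0.121154336, 0.173038414)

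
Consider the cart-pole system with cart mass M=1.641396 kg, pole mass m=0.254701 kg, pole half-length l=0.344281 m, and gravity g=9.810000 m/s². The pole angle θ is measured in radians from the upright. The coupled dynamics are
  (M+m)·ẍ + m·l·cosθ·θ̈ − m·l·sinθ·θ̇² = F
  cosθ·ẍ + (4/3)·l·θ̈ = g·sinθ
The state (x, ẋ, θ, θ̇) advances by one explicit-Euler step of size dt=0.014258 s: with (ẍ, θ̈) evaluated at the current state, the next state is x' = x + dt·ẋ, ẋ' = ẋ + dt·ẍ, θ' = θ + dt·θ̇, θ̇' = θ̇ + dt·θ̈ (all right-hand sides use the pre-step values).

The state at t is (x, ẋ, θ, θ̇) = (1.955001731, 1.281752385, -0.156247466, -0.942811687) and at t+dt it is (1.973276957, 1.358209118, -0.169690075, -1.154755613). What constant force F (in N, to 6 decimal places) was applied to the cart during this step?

ẍ = (ẋ'−ẋ)/dt = (1.358209118−1.281752385)/0.014258 = 5.362374
θ̈ = (θ̇'−θ̇)/dt = (-1.154755613−-0.942811687)/0.014258 = -14.864913
sinθ=-0.155612, cosθ=0.987818
F = (M+m)·ẍ + m·l·cosθ·θ̈ − m·l·sinθ·θ̇² = 10.167582 + -1.287606 − -0.012129 = 8.892105

F = 8.892105 N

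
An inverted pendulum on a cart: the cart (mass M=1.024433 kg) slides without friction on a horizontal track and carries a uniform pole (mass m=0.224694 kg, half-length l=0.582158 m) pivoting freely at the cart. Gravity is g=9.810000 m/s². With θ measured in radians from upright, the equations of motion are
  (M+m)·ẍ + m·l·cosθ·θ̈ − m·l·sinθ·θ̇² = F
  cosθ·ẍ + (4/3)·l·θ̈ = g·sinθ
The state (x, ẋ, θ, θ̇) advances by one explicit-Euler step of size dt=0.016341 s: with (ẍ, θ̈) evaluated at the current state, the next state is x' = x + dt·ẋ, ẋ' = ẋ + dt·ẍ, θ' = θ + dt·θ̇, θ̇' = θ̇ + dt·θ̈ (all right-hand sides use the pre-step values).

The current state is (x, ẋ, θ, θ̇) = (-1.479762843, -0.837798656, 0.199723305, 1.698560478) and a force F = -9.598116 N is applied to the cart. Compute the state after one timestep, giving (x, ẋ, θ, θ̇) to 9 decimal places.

(-1.493453311, -0.985762726, 0.227479482, 1.926368509)

sinθ=0.198398144, cosθ=0.980121511
temp = (F + m·l·θ̇²·sinθ)/(M+m) = (-9.598116 + 0.074874163)/1.249127 = -7.623918014
θ̈ = (g·sinθ − cosθ·temp)/(l·(4/3 − m·cos²θ/(M+m))) = 13.940886803
ẍ = temp − m·l·θ̈·cosθ/(M+m) = -9.054774484
Euler: x'=-1.479762843+0.016341·-0.837798656=-1.493453311, ẋ'=-0.837798656+0.016341·-9.054774484=-0.985762726
       θ'=0.199723305+0.016341·1.698560478=0.227479482, θ̇'=1.698560478+0.016341·13.940886803=1.926368509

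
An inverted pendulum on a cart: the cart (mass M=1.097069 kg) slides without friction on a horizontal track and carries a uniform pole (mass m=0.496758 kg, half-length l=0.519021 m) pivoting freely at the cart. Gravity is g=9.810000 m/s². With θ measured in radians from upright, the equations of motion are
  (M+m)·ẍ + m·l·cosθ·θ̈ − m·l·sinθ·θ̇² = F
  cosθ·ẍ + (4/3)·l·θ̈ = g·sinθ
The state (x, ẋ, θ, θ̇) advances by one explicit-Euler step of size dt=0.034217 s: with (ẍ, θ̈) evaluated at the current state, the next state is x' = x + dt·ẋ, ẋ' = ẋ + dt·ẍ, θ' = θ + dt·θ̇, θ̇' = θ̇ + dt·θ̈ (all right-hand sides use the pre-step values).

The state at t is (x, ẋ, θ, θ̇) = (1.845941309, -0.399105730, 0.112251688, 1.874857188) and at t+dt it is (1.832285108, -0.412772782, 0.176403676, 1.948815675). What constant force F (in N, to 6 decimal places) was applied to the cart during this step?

F = -0.184354 N

ẍ = (ẋ'−ẋ)/dt = (-0.412772782−-0.399105730)/0.034217 = -0.399423
θ̈ = (θ̇'−θ̇)/dt = (1.948815675−1.874857188)/0.034217 = 2.161454
sinθ=0.112016, cosθ=0.993706
F = (M+m)·ẍ + m·l·cosθ·θ̈ − m·l·sinθ·θ̇² = -0.636611 + 0.553776 − 0.101519 = -0.184354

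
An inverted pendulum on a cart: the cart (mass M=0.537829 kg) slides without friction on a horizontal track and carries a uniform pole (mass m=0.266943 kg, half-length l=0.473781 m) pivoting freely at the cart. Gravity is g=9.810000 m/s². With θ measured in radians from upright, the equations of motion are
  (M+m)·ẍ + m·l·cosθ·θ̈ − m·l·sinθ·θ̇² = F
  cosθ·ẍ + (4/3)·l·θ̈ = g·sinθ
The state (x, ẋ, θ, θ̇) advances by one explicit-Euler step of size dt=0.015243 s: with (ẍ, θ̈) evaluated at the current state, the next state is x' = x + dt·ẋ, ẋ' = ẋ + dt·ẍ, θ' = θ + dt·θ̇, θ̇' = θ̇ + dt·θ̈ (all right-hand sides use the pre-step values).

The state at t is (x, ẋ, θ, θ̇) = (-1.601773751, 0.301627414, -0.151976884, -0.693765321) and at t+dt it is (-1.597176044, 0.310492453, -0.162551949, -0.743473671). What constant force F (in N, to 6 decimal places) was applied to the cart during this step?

ẍ = (ẋ'−ẋ)/dt = (0.310492453−0.301627414)/0.015243 = 0.581581
θ̈ = (θ̇'−θ̇)/dt = (-0.743473671−-0.693765321)/0.015243 = -3.261061
sinθ=-0.151393, cosθ=0.988474
F = (M+m)·ẍ + m·l·cosθ·θ̈ − m·l·sinθ·θ̇² = 0.468040 + -0.407681 − -0.009216 = 0.069575

F = 0.069575 N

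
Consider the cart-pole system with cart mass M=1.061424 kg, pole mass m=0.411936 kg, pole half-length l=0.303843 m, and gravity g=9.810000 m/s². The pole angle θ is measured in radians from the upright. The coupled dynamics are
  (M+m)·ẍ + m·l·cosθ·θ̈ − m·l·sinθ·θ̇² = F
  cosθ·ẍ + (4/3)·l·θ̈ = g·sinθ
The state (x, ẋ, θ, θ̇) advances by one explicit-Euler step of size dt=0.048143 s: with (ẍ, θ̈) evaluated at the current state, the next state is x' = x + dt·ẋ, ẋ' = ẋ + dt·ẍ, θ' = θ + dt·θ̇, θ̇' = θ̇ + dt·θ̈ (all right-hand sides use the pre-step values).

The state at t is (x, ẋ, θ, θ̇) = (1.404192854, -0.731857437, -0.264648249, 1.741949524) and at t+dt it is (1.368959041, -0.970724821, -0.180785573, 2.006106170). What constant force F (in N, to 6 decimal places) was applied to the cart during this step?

ẍ = (ẋ'−ẋ)/dt = (-0.970724821−-0.731857437)/0.048143 = -4.961622
θ̈ = (θ̇'−θ̇)/dt = (2.006106170−1.741949524)/0.048143 = 5.486917
sinθ=-0.261570, cosθ=0.965185
F = (M+m)·ẍ + m·l·cosθ·θ̈ − m·l·sinθ·θ̇² = -7.310256 + 0.662854 − -0.099343 = -6.548059

F = -6.548059 N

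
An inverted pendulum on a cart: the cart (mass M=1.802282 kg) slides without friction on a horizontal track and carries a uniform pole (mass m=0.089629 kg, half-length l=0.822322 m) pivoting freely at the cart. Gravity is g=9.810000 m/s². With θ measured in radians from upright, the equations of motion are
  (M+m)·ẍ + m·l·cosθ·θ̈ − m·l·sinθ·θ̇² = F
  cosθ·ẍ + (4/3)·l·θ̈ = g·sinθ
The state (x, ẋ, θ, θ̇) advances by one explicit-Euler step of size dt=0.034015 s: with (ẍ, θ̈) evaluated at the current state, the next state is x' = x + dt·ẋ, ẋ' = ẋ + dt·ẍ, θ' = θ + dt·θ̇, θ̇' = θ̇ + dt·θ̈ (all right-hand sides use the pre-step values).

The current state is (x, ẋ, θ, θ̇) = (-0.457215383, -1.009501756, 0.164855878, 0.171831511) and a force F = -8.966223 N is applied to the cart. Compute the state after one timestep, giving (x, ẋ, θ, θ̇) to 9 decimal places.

(-0.491553585, -1.178461643, 0.170700727, 0.373787605)

sinθ=0.164110165, cosθ=0.986442017
temp = (F + m·l·θ̇²·sinθ)/(M+m) = (-8.966223 + 0.000357134)/1.891911 = -4.739052665
θ̈ = (g·sinθ − cosθ·temp)/(l·(4/3 − m·cos²θ/(M+m))) = 5.937265723
ẍ = temp − m·l·θ̈·cosθ/(M+m) = -4.967217024
Euler: x'=-0.457215383+0.034015·-1.009501756=-0.491553585, ẋ'=-1.009501756+0.034015·-4.967217024=-1.178461643
       θ'=0.164855878+0.034015·0.171831511=0.170700727, θ̇'=0.171831511+0.034015·5.937265723=0.373787605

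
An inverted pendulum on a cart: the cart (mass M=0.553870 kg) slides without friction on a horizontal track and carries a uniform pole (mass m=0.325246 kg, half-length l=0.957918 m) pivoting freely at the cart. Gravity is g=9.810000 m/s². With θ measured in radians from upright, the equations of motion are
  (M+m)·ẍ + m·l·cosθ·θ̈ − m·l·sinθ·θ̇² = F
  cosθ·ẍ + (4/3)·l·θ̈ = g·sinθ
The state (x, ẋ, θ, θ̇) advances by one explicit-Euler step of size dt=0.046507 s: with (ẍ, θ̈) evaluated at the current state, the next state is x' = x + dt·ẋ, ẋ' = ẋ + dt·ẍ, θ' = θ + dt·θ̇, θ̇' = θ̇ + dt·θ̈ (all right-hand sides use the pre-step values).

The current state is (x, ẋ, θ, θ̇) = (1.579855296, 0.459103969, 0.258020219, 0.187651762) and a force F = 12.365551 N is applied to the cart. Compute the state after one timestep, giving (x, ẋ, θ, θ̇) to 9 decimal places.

sinθ=0.255166809, cosθ=0.966897047
temp = (F + m·l·θ̇²·sinθ)/(M+m) = (12.365551 + 0.002799431)/0.879116 = 14.069076699
θ̈ = (g·sinθ − cosθ·temp)/(l·(4/3 − m·cos²θ/(M+m))) = -11.735043254
ẍ = temp − m·l·θ̈·cosθ/(M+m) = 18.090307889
Euler: x'=1.579855296+0.046507·0.459103969=1.601206844, ẋ'=0.459103969+0.046507·18.090307889=1.300429918
       θ'=0.258020219+0.046507·0.187651762=0.266747339, θ̇'=0.187651762+0.046507·-11.735043254=-0.358109895

(1.601206844, 1.300429918, 0.266747339, -0.358109895)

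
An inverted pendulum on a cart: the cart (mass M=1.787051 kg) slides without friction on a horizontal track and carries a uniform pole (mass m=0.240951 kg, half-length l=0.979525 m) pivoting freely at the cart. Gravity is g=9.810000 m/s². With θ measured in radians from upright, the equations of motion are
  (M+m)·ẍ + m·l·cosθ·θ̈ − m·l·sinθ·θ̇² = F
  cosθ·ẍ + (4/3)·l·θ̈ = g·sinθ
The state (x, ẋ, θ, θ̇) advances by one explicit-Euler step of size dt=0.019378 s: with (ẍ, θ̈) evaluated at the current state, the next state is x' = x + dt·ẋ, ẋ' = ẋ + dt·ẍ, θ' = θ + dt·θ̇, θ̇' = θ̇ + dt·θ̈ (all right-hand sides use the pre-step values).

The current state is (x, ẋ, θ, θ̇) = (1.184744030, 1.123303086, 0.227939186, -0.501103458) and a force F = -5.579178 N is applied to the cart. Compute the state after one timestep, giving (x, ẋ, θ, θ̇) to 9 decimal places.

(1.206511397, 1.061135132, 0.218228803, -0.421843225)

sinθ=0.225970496, cosθ=0.974134146
temp = (F + m·l·θ̇²·sinθ)/(M+m) = (-5.579178 + 0.013392165)/2.028002 = -2.744467626
θ̈ = (g·sinθ − cosθ·temp)/(l·(4/3 − m·cos²θ/(M+m))) = 4.090217423
ẍ = temp − m·l·θ̈·cosθ/(M+m) = -3.208171838
Euler: x'=1.184744030+0.019378·1.123303086=1.206511397, ẋ'=1.123303086+0.019378·-3.208171838=1.061135132
       θ'=0.227939186+0.019378·-0.501103458=0.218228803, θ̇'=-0.501103458+0.019378·4.090217423=-0.421843225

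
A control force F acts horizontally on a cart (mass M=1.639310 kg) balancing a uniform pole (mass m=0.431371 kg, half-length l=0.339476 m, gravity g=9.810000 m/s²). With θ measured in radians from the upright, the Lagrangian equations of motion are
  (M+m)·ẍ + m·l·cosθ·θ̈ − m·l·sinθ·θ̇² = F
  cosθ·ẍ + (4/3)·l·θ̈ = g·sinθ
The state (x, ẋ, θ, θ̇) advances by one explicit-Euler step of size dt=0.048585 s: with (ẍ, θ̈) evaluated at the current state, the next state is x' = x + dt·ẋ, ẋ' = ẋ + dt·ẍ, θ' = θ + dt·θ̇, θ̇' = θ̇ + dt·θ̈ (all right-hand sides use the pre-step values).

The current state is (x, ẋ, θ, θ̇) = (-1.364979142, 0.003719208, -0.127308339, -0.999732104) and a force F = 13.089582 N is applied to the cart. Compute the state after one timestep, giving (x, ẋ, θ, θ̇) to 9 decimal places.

(-1.364798444, 0.377198958, -0.175880323, -1.951870946)

sinθ=-0.126964728, cosθ=0.991907233
temp = (F + m·l·θ̇²·sinθ)/(M+m) = (13.089582 + -0.018582767)/2.070681 = 6.312415690
θ̈ = (g·sinθ − cosθ·temp)/(l·(4/3 − m·cos²θ/(M+m))) = -19.597382770
ẍ = temp − m·l·θ̈·cosθ/(M+m) = 7.687141084
Euler: x'=-1.364979142+0.048585·0.003719208=-1.364798444, ẋ'=0.003719208+0.048585·7.687141084=0.377198958
       θ'=-0.127308339+0.048585·-0.999732104=-0.175880323, θ̇'=-0.999732104+0.048585·-19.597382770=-1.951870946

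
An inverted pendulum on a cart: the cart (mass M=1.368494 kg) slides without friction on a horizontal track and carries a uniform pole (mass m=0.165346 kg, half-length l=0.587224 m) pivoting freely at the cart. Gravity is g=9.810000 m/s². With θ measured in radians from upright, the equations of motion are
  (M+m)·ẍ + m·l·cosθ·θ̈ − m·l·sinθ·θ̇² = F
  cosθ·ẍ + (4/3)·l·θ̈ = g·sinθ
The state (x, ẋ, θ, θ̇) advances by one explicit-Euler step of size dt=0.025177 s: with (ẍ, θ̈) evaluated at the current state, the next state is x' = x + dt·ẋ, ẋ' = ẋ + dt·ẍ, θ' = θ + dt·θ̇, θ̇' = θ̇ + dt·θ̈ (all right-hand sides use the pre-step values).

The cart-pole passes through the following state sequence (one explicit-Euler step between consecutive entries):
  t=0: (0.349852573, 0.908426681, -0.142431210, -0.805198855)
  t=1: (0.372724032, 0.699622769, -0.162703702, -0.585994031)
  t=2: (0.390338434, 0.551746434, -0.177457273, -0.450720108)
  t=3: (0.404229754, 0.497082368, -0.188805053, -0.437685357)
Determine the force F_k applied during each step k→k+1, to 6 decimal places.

step 0→1:
  ẍ = (ẋ'−ẋ)/dt = (0.699622769−0.908426681)/0.025177 = -8.293439
  θ̈ = (θ̇'−θ̇)/dt = (-0.585994031−-0.805198855)/0.025177 = 8.706551
  sinθ=-0.141950, cosθ=0.989874
  F = (M+m)·ẍ + m·l·cosθ·θ̈ − m·l·sinθ·θ̇² = -12.720808 + 0.836803 − -0.008936 = -11.875069
step 1→2:
  ẍ = (ẋ'−ẋ)/dt = (0.551746434−0.699622769)/0.025177 = -5.873469
  θ̈ = (θ̇'−θ̇)/dt = (-0.450720108−-0.585994031)/0.025177 = 5.372917
  sinθ=-0.161987, cosθ=0.986793
  F = (M+m)·ẍ + m·l·cosθ·θ̈ − m·l·sinθ·θ̇² = -9.008962 + 0.514794 − -0.005401 = -8.488767
step 2→3:
  ẍ = (ẋ'−ẋ)/dt = (0.497082368−0.551746434)/0.025177 = -2.171191
  θ̈ = (θ̇'−θ̇)/dt = (-0.437685357−-0.450720108)/0.025177 = 0.517725
  sinθ=-0.176527, cosθ=0.984296
  F = (M+m)·ẍ + m·l·cosθ·θ̈ − m·l·sinθ·θ̇² = -3.330259 + 0.049479 − -0.003482 = -3.277298

F_0 = -11.875069 N
F_1 = -8.488767 N
F_2 = -3.277298 N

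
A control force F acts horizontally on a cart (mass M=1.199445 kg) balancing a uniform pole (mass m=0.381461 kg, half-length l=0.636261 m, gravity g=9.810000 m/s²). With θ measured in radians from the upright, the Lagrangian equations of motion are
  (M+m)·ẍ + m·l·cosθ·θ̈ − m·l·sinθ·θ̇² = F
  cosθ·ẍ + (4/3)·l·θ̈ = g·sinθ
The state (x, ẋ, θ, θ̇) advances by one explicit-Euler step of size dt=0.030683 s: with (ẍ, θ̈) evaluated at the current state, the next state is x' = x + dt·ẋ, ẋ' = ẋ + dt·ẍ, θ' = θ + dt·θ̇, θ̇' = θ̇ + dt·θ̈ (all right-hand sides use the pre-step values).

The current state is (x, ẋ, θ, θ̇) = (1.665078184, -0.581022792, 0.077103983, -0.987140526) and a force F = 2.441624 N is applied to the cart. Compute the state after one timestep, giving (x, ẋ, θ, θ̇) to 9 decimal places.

(1.647250662, -0.527909494, 0.046815550, -1.022232456)

sinθ=0.077027608, cosθ=0.997028960
temp = (F + m·l·θ̇²·sinθ)/(M+m) = (2.441624 + 0.018217544)/1.580906 = 1.555969516
θ̈ = (g·sinθ − cosθ·temp)/(l·(4/3 − m·cos²θ/(M+m))) = -1.143692937
ẍ = temp − m·l·θ̈·cosθ/(M+m) = 1.731033421
Euler: x'=1.665078184+0.030683·-0.581022792=1.647250662, ẋ'=-0.581022792+0.030683·1.731033421=-0.527909494
       θ'=0.077103983+0.030683·-0.987140526=0.046815550, θ̇'=-0.987140526+0.030683·-1.143692937=-1.022232456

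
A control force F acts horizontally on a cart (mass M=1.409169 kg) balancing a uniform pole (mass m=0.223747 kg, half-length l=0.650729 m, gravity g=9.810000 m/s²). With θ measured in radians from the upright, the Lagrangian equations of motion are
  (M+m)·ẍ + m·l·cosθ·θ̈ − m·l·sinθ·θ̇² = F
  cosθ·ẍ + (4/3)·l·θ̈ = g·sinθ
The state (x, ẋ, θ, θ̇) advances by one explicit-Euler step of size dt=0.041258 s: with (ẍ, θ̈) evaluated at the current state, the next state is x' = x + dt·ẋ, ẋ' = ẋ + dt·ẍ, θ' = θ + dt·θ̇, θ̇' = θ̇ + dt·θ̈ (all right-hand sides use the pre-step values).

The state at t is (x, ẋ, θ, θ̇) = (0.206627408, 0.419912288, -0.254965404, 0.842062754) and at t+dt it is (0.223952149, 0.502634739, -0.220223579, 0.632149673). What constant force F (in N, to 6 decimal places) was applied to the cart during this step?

F = 2.583210 N

ẍ = (ẋ'−ẋ)/dt = (0.502634739−0.419912288)/0.041258 = 2.005004
θ̈ = (θ̇'−θ̇)/dt = (0.632149673−0.842062754)/0.041258 = -5.087815
sinθ=-0.252212, cosθ=0.967672
F = (M+m)·ẍ + m·l·cosθ·θ̈ − m·l·sinθ·θ̇² = 3.274003 + -0.716831 − -0.026038 = 2.583210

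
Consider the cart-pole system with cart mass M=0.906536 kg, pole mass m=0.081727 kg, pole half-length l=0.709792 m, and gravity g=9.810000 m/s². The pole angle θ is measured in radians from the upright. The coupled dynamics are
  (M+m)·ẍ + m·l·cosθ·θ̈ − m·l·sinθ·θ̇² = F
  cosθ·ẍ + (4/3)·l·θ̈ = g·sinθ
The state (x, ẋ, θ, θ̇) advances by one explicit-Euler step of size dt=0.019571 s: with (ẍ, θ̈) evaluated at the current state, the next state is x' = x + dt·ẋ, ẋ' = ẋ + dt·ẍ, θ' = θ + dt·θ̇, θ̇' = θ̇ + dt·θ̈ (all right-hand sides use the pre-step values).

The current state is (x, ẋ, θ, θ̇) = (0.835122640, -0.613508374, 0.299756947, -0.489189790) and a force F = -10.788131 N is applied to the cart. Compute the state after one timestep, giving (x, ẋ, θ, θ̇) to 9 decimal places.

sinθ=0.295288001, cosθ=0.955408288
temp = (F + m·l·θ̇²·sinθ)/(M+m) = (-10.788131 + 0.004099182)/0.988263 = -10.912107220
θ̈ = (g·sinθ − cosθ·temp)/(l·(4/3 − m·cos²θ/(M+m))) = 14.921765935
ẍ = temp − m·l·θ̈·cosθ/(M+m) = -11.748929721
Euler: x'=0.835122640+0.019571·-0.613508374=0.823115668, ẋ'=-0.613508374+0.019571·-11.748929721=-0.843446678
       θ'=0.299756947+0.019571·-0.489189790=0.290183014, θ̇'=-0.489189790+0.019571·14.921765935=-0.197155909

(0.823115668, -0.843446678, 0.290183014, -0.197155909)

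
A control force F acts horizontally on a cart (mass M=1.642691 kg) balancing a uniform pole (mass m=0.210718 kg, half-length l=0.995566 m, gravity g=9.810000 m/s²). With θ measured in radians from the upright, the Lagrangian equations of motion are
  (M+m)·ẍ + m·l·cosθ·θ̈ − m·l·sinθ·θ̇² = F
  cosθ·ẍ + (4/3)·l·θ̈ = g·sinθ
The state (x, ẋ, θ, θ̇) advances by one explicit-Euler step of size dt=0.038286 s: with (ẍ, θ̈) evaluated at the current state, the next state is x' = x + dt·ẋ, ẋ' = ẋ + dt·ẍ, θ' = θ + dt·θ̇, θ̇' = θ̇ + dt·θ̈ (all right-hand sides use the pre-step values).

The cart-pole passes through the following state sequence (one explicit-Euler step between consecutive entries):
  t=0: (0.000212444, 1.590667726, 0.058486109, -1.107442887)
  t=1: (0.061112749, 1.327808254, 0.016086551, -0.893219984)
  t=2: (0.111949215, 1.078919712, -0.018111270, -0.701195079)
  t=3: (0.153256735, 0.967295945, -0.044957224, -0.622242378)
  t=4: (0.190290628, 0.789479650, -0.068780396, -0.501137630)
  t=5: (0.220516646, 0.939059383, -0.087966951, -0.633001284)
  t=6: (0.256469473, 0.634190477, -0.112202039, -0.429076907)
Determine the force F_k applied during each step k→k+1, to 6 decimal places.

step 0→1:
  ẍ = (ẋ'−ẋ)/dt = (1.327808254−1.590667726)/0.038286 = -6.865681
  θ̈ = (θ̇'−θ̇)/dt = (-0.893219984−-1.107442887)/0.038286 = 5.595333
  sinθ=0.058453, cosθ=0.998290
  F = (M+m)·ẍ + m·l·cosθ·θ̈ − m·l·sinθ·θ̇² = -12.724915 + 1.171802 − 0.015039 = -11.568152
step 1→2:
  ẍ = (ẋ'−ẋ)/dt = (1.078919712−1.327808254)/0.038286 = -6.500772
  θ̈ = (θ̇'−θ̇)/dt = (-0.701195079−-0.893219984)/0.038286 = 5.015538
  sinθ=0.016086, cosθ=0.999871
  F = (M+m)·ẍ + m·l·cosθ·θ̈ − m·l·sinθ·θ̇² = -12.048589 + 1.052042 − 0.002692 = -10.999239
step 2→3:
  ẍ = (ẋ'−ẋ)/dt = (0.967295945−1.078919712)/0.038286 = -2.915524
  θ̈ = (θ̇'−θ̇)/dt = (-0.622242378−-0.701195079)/0.038286 = 2.062182
  sinθ=-0.018110, cosθ=0.999836
  F = (M+m)·ẍ + m·l·cosθ·θ̈ − m·l·sinθ·θ̇² = -5.403659 + 0.432541 − -0.001868 = -4.969250
step 3→4:
  ẍ = (ẋ'−ẋ)/dt = (0.789479650−0.967295945)/0.038286 = -4.644421
  θ̈ = (θ̇'−θ̇)/dt = (-0.501137630−-0.622242378)/0.038286 = 3.163160
  sinθ=-0.044942, cosθ=0.998990
  F = (M+m)·ẍ + m·l·cosθ·θ̈ − m·l·sinθ·θ̇² = -8.608011 + 0.662909 − -0.003650 = -7.941452
step 4→5:
  ẍ = (ẋ'−ẋ)/dt = (0.939059383−0.789479650)/0.038286 = 3.906904
  θ̈ = (θ̇'−θ̇)/dt = (-0.633001284−-0.501137630)/0.038286 = -3.444174
  sinθ=-0.068726, cosθ=0.997636
  F = (M+m)·ẍ + m·l·cosθ·θ̈ − m·l·sinθ·θ̇² = 7.241091 + -0.720823 − -0.003621 = 6.523889
step 5→6:
  ẍ = (ẋ'−ẋ)/dt = (0.634190477−0.939059383)/0.038286 = -7.962934
  θ̈ = (θ̇'−θ̇)/dt = (-0.429076907−-0.633001284)/0.038286 = 5.326343
  sinθ=-0.087854, cosθ=0.996133
  F = (M+m)·ẍ + m·l·cosθ·θ̈ − m·l·sinθ·θ̇² = -14.758574 + 1.113059 − -0.007385 = -13.638130

F_0 = -11.568152 N
F_1 = -10.999239 N
F_2 = -4.969250 N
F_3 = -7.941452 N
F_4 = 6.523889 N
F_5 = -13.638130 N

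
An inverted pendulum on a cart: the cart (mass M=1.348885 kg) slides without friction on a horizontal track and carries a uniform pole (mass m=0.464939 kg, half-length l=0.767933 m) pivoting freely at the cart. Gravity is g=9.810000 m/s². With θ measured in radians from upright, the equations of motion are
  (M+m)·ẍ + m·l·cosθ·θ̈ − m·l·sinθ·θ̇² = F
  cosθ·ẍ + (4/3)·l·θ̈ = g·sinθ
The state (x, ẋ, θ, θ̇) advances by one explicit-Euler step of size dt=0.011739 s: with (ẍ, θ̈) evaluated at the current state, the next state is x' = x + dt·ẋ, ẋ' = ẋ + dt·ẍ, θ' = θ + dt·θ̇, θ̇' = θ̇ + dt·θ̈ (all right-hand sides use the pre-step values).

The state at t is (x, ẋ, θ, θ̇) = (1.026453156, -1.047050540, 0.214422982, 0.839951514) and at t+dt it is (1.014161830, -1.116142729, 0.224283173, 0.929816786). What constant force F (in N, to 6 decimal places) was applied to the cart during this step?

F = -8.058556 N

ẍ = (ẋ'−ẋ)/dt = (-1.116142729−-1.047050540)/0.011739 = -5.885696
θ̈ = (θ̇'−θ̇)/dt = (0.929816786−0.839951514)/0.011739 = 7.655275
sinθ=0.212784, cosθ=0.977099
F = (M+m)·ẍ + m·l·cosθ·θ̈ − m·l·sinθ·θ̇² = -10.675617 + 2.670661 − 0.053600 = -8.058556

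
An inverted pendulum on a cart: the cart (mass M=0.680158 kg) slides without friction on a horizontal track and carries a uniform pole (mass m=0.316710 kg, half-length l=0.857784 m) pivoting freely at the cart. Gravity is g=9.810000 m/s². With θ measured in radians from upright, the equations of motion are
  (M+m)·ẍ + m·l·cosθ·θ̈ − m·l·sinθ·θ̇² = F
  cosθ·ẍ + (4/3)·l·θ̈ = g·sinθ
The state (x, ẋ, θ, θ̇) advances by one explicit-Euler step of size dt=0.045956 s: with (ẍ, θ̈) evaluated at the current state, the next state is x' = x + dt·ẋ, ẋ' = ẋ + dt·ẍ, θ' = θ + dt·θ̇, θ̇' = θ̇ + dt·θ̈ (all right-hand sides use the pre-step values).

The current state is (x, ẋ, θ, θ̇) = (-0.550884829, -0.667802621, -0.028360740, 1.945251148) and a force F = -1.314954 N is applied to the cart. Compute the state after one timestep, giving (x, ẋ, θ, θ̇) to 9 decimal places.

sinθ=-0.028356938, cosθ=0.999597861
temp = (F + m·l·θ̇²·sinθ)/(M+m) = (-1.314954 + -0.029150796)/0.996868 = -1.348327758
θ̈ = (g·sinθ − cosθ·temp)/(l·(4/3 − m·cos²θ/(M+m))) = 1.227442210
ẍ = temp − m·l·θ̈·cosθ/(M+m) = -1.682698628
Euler: x'=-0.550884829+0.045956·-0.667802621=-0.581574366, ẋ'=-0.667802621+0.045956·-1.682698628=-0.745132719
       θ'=-0.028360740+0.045956·1.945251148=0.061035222, θ̇'=1.945251148+0.045956·1.227442210=2.001659482

(-0.581574366, -0.745132719, 0.061035222, 2.001659482)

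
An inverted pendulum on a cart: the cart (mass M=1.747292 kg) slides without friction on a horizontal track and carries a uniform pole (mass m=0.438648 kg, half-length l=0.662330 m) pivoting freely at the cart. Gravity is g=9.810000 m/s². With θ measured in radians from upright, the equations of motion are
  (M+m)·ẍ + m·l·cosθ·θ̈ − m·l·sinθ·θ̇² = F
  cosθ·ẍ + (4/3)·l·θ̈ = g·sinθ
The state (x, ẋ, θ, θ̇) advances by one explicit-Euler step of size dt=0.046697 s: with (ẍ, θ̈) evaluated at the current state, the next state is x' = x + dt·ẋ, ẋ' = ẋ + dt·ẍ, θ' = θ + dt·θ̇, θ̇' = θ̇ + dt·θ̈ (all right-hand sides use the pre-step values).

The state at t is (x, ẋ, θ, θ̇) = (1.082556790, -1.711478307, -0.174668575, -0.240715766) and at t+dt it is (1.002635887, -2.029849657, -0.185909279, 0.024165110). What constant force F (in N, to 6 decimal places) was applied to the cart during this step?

F = -13.277496 N

ẍ = (ẋ'−ẋ)/dt = (-2.029849657−-1.711478307)/0.046697 = -6.817812
θ̈ = (θ̇'−θ̇)/dt = (0.024165110−-0.240715766)/0.046697 = 5.672332
sinθ=-0.173782, cosθ=0.984784
F = (M+m)·ẍ + m·l·cosθ·θ̈ − m·l·sinθ·θ̇² = -14.903327 + 1.622906 − -0.002926 = -13.277496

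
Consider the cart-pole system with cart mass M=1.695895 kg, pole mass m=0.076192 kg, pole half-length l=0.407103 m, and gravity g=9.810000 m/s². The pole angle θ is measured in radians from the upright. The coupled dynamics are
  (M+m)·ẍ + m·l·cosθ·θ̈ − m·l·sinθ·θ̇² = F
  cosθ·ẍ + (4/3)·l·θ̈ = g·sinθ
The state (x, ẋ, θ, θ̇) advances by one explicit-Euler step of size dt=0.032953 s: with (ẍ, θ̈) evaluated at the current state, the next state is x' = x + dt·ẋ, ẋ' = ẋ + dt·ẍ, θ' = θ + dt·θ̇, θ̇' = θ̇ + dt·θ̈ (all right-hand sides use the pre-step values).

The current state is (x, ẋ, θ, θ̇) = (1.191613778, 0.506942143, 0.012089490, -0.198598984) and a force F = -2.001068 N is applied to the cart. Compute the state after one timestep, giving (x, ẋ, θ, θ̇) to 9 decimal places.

(1.208319042, 0.468361450, 0.005545058, -0.120327756)

sinθ=0.012089196, cosθ=0.999926923
temp = (F + m·l·θ̇²·sinθ)/(M+m) = (-2.001068 + 0.000014790)/1.772087 = -1.129207093
θ̈ = (g·sinθ − cosθ·temp)/(l·(4/3 − m·cos²θ/(M+m))) = 2.375238295
ẍ = temp − m·l·θ̈·cosθ/(M+m) = -1.170779396
Euler: x'=1.191613778+0.032953·0.506942143=1.208319042, ẋ'=0.506942143+0.032953·-1.170779396=0.468361450
       θ'=0.012089490+0.032953·-0.198598984=0.005545058, θ̇'=-0.198598984+0.032953·2.375238295=-0.120327756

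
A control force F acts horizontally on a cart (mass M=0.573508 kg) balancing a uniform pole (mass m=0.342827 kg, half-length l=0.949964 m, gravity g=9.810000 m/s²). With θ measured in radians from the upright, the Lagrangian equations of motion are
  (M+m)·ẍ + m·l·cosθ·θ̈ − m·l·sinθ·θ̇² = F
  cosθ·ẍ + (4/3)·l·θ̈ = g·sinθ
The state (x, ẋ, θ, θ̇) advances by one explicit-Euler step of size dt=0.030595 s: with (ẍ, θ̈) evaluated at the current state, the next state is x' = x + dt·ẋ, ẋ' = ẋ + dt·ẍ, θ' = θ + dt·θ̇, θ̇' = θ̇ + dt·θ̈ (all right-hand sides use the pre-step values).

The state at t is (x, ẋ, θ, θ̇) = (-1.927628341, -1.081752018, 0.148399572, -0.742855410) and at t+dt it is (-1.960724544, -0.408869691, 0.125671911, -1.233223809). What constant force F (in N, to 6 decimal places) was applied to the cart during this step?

ẍ = (ẋ'−ẋ)/dt = (-0.408869691−-1.081752018)/0.030595 = 21.993212
θ̈ = (θ̇'−θ̇)/dt = (-1.233223809−-0.742855410)/0.030595 = -16.027730
sinθ=0.147855, cosθ=0.989009
F = (M+m)·ẍ + m·l·cosθ·θ̈ − m·l·sinθ·θ̇² = 20.153150 + -5.162433 − 0.026572 = 14.964145

F = 14.964145 N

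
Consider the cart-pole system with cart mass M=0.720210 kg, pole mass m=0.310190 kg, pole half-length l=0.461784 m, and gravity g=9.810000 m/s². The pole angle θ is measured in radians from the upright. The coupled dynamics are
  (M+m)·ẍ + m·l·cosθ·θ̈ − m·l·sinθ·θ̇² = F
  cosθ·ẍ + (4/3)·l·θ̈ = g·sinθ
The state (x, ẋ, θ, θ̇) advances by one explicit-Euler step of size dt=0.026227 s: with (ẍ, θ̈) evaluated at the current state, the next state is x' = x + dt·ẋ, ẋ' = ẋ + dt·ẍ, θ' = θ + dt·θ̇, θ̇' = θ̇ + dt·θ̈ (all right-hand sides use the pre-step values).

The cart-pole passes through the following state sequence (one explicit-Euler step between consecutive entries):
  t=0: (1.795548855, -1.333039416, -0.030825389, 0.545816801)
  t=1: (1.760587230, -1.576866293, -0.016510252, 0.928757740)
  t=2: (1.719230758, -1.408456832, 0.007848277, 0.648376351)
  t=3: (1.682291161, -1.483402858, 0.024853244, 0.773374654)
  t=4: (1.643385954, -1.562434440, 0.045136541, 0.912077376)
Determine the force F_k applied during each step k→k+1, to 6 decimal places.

F_0 = -7.487628 N
F_1 = 5.087354 N
F_2 = -2.262267 N
F_3 = -2.349801 N

step 0→1:
  ẍ = (ẋ'−ẋ)/dt = (-1.576866293−-1.333039416)/0.026227 = -9.296789
  θ̈ = (θ̇'−θ̇)/dt = (0.928757740−0.545816801)/0.026227 = 14.601020
  sinθ=-0.030821, cosθ=0.999525
  F = (M+m)·ẍ + m·l·cosθ·θ̈ − m·l·sinθ·θ̇² = -9.579411 + 2.090468 − -0.001315 = -7.487628
step 1→2:
  ẍ = (ẋ'−ẋ)/dt = (-1.408456832−-1.576866293)/0.026227 = 6.421225
  θ̈ = (θ̇'−θ̇)/dt = (0.648376351−0.928757740)/0.026227 = -10.690563
  sinθ=-0.016510, cosθ=0.999864
  F = (M+m)·ẍ + m·l·cosθ·θ̈ − m·l·sinθ·θ̇² = 6.616430 + -1.531116 − -0.002040 = 5.087354
step 2→3:
  ẍ = (ẋ'−ẋ)/dt = (-1.483402858−-1.408456832)/0.026227 = -2.857590
  θ̈ = (θ̇'−θ̇)/dt = (0.773374654−0.648376351)/0.026227 = 4.766016
  sinθ=0.007848, cosθ=0.999969
  F = (M+m)·ẍ + m·l·cosθ·θ̈ − m·l·sinθ·θ̇² = -2.944461 + 0.682667 − 0.000473 = -2.262267
step 3→4:
  ẍ = (ẋ'−ẋ)/dt = (-1.562434440−-1.483402858)/0.026227 = -3.013367
  θ̈ = (θ̇'−θ̇)/dt = (0.912077376−0.773374654)/0.026227 = 5.288547
  sinθ=0.024851, cosθ=0.999691
  F = (M+m)·ẍ + m·l·cosθ·θ̈ − m·l·sinθ·θ̇² = -3.104974 + 0.757302 − 0.002129 = -2.349801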